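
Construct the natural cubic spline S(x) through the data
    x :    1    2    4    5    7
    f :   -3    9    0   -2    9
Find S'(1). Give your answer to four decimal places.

Write m_i for S''(x_i). With h_i = 1, 2, 1, 2 and divided differences Δ_i = 12, -9/2, -2, 11/2, the continuity of S' gives the tridiagonal system
  1·m_0 + 6·m_1 + 2·m_2 = 6(Δ_1 - Δ_0) = -99
  2·m_1 + 6·m_2 + 1·m_3 = 6(Δ_2 - Δ_1) = 15
  1·m_2 + 6·m_3 + 2·m_4 = 6(Δ_3 - Δ_2) = 45
Natural end conditions: m_0 = m_4 = 0.
Solving the tridiagonal system: m_0 = 0, m_1 = -1185/62, m_2 = 243/31, m_3 = 192/31, m_4 = 0.
On [1, 2], S'(x) = b_0 + 2c_0·(x - 1) + 3d_0·(x - 1)² with b_0 = Δ_0 - h_0(2m_0 + m_1)/6 = 1883/124, c_0 = m_0/2 = 0, d_0 = (m_1 - m_0)/(6h_0) = -395/124. So S'(1) = 1883/124.

15.1855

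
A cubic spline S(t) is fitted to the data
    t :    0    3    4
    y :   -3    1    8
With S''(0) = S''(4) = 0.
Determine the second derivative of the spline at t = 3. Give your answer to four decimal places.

With M_i denoting the second derivative at x_i, h_i = 3, 1, and Δ_i = (y_(i+1) − y_i)/h_i = 4/3, 7:
  3·M_0 + 8·M_1 + 1·M_2 = 6(Δ_1 - Δ_0) = 34
Natural end conditions: M_0 = M_2 = 0.
Hence M_0 = 0, M_1 = 17/4, M_2 = 0.

4.2500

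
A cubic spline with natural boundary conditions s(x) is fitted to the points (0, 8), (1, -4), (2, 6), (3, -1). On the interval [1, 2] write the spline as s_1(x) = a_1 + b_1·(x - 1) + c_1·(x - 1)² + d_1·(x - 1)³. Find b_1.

2

Let M_i = s''(x_i). Step sizes h_i = 1, 1, 1; slopes of the chords Δ_i = (y_(i+1) - y_i)/h_i = -12, 10, -7.
  1·M_0 + 4·M_1 + 1·M_2 = 6(Δ_1 - Δ_0) = 132
  1·M_1 + 4·M_2 + 1·M_3 = 6(Δ_2 - Δ_1) = -102
Natural end conditions: M_0 = M_3 = 0.
Hence M_0 = 0, M_1 = 42, M_2 = -36, M_3 = 0.
On [1, 2], with s_1(x) = a_1 + b_1·(x - 1) + c_1·(x - 1)² + d_1·(x - 1)³: c_1 = M_1/2 = 21, d_1 = (M_2 - M_1)/(6h_1) = -13, b_1 = Δ_1 - h_1(2M_1 + M_2)/6 = 2.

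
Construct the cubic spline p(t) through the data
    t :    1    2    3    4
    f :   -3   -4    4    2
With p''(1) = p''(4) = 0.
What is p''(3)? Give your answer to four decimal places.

With m_i denoting the second derivative at x_i, h_i = 1, 1, 1, and Δ_i = (y_(i+1) − y_i)/h_i = -1, 8, -2:
  1·m_0 + 4·m_1 + 1·m_2 = 6(Δ_1 - Δ_0) = 54
  1·m_1 + 4·m_2 + 1·m_3 = 6(Δ_2 - Δ_1) = -60
Natural end conditions: m_0 = m_3 = 0.
Solving the tridiagonal system: m_0 = 0, m_1 = 92/5, m_2 = -98/5, m_3 = 0.

-19.6000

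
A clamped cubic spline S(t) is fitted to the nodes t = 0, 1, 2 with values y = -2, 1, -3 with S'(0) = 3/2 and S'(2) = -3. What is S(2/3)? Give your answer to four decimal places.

0.3889

With M_i denoting the second derivative at x_i, h_i = 1, 1, and Δ_i = (y_(i+1) − y_i)/h_i = 3, -4:
  1·M_0 + 4·M_1 + 1·M_2 = 6(Δ_1 - Δ_0) = -42
Clamped end conditions give two more equations: 2h_0·M_0 + h_0·M_1 = 6(Δ_0 - S'(0)) = 9 and h_1·M_1 + 2h_1·M_2 = 6(S'(2) - Δ_1) = 6.
Forward elimination and back-substitution give M_0 = 51/4, M_1 = -33/2, M_2 = 45/4.
On [0, 1], S(t) = -2 + 3/2·t + 51/8·t² - 39/8·t³.
With t = 2/3: S(2/3) = 7/18.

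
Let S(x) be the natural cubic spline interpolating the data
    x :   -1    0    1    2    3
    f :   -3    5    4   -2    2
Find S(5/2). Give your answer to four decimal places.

-1.0781

Put m_i = S'' at the i-th knot. Here h = (1, 1, 1, 1) and Δ = (8, -1, -6, 4), so the interior equations h_(i-1)·m_(i-1) + 2(h_(i-1)+h_i)·m_i + h_i·m_(i+1) = 6(Δ_i − Δ_(i-1)) read
  1·m_0 + 4·m_1 + 1·m_2 = 6(Δ_1 - Δ_0) = -54
  1·m_1 + 4·m_2 + 1·m_3 = 6(Δ_2 - Δ_1) = -30
  1·m_2 + 4·m_3 + 1·m_4 = 6(Δ_3 - Δ_2) = 60
Natural end conditions: m_0 = m_4 = 0.
Forward elimination and back-substitution give m_0 = 0, m_1 = -45/4, m_2 = -9, m_3 = 69/4, m_4 = 0.
On [2, 3], S(x) = -2 - 7/4·(x - 2) + 69/8·(x - 2)² - 23/8·(x - 2)³.
With (x - 2) = 1/2: S(5/2) = -69/64.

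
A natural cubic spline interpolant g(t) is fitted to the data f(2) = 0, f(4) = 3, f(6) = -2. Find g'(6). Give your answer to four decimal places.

-3.5000

With σ_i denoting the second derivative at x_i, h_i = 2, 2, and Δ_i = (y_(i+1) − y_i)/h_i = 3/2, -5/2:
  2·σ_0 + 8·σ_1 + 2·σ_2 = 6(Δ_1 - Δ_0) = -24
Natural end conditions: σ_0 = σ_2 = 0.
Hence σ_0 = 0, σ_1 = -3, σ_2 = 0.
On [4, 6], g'(t) = b_1 + 2c_1·(t - 4) + 3d_1·(t - 4)² with b_1 = Δ_1 - h_1(2σ_1 + σ_2)/6 = -1/2, c_1 = σ_1/2 = -3/2, d_1 = (σ_2 - σ_1)/(6h_1) = 1/4. So g'(6) = -7/2.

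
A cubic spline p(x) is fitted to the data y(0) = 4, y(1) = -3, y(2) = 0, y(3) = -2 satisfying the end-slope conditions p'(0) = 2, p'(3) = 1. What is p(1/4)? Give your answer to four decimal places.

Put σ_i = p'' at the i-th knot. Here h = (1, 1, 1) and Δ = (-7, 3, -2), so the interior equations h_(i-1)·σ_(i-1) + 2(h_(i-1)+h_i)·σ_i + h_i·σ_(i+1) = 6(Δ_i − Δ_(i-1)) read
  1·σ_0 + 4·σ_1 + 1·σ_2 = 6(Δ_1 - Δ_0) = 60
  1·σ_1 + 4·σ_2 + 1·σ_3 = 6(Δ_2 - Δ_1) = -30
Clamped end conditions give two more equations: 2h_0·σ_0 + h_0·σ_1 = 6(Δ_0 - p'(0)) = -54 and h_2·σ_2 + 2h_2·σ_3 = 6(p'(3) - Δ_2) = 18.
Solving: σ_0 = -634/15, σ_1 = 458/15, σ_2 = -298/15, σ_3 = 284/15.
On [0, 1], p(x) = 4 + 2·x - 317/15·x² + 182/15·x³.
With x = 1/4: p(1/4) = 539/160.

3.3688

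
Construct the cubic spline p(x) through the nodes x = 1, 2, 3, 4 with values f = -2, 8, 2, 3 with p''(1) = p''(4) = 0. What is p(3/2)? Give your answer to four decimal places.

4.7750

Put m_i = p'' at the i-th knot. Here h = (1, 1, 1) and Δ = (10, -6, 1), so the interior equations h_(i-1)·m_(i-1) + 2(h_(i-1)+h_i)·m_i + h_i·m_(i+1) = 6(Δ_i − Δ_(i-1)) read
  1·m_0 + 4·m_1 + 1·m_2 = 6(Δ_1 - Δ_0) = -96
  1·m_1 + 4·m_2 + 1·m_3 = 6(Δ_2 - Δ_1) = 42
Natural end conditions: m_0 = m_3 = 0.
Solving the tridiagonal system: m_0 = 0, m_1 = -142/5, m_2 = 88/5, m_3 = 0.
On [1, 2], p(x) = -2 + 221/15·(x - 1) + 0·(x - 1)² - 71/15·(x - 1)³.
With (x - 1) = 1/2: p(3/2) = 191/40.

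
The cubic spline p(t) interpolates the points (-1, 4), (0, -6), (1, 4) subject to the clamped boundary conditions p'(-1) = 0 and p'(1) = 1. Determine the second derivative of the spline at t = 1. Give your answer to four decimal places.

With σ_i denoting the second derivative at x_i, h_i = 1, 1, and Δ_i = (y_(i+1) − y_i)/h_i = -10, 10:
  1·σ_0 + 4·σ_1 + 1·σ_2 = 6(Δ_1 - Δ_0) = 120
Clamped end conditions give two more equations: 2h_0·σ_0 + h_0·σ_1 = 6(Δ_0 - p'(-1)) = -60 and h_1·σ_1 + 2h_1·σ_2 = 6(p'(1) - Δ_1) = -54.
Solving: σ_0 = -119/2, σ_1 = 59, σ_2 = -113/2.

-56.5000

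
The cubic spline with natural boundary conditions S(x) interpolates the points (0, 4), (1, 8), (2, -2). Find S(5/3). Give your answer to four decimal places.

2.3704

With M_i denoting the second derivative at x_i, h_i = 1, 1, and Δ_i = (y_(i+1) − y_i)/h_i = 4, -10:
  1·M_0 + 4·M_1 + 1·M_2 = 6(Δ_1 - Δ_0) = -84
Natural end conditions: M_0 = M_2 = 0.
Solving: M_0 = 0, M_1 = -21, M_2 = 0.
On [1, 2], S(x) = 8 - 3·(x - 1) - 21/2·(x - 1)² + 7/2·(x - 1)³.
With (x - 1) = 2/3: S(5/3) = 64/27.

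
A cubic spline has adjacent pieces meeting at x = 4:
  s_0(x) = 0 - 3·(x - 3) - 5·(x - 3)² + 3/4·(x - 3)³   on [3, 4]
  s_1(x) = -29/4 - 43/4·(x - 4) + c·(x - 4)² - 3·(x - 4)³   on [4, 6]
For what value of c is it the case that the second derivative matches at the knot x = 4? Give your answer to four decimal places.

-2.7500

s_0''(x) = -10 + 9/2·(x - 3), so s_0''(4) = -11/2. On the right, s_1''(4) = 2c, so c = -11/4.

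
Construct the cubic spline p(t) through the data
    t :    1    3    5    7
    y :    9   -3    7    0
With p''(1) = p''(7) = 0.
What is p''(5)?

Write M_i for p''(x_i). With h_i = 2, 2, 2 and divided differences Δ_i = -6, 5, -7/2, the continuity of p' gives the tridiagonal system
  2·M_0 + 8·M_1 + 2·M_2 = 6(Δ_1 - Δ_0) = 66
  2·M_1 + 8·M_2 + 2·M_3 = 6(Δ_2 - Δ_1) = -51
Natural end conditions: M_0 = M_3 = 0.
Solving: M_0 = 0, M_1 = 21/2, M_2 = -9, M_3 = 0.

-9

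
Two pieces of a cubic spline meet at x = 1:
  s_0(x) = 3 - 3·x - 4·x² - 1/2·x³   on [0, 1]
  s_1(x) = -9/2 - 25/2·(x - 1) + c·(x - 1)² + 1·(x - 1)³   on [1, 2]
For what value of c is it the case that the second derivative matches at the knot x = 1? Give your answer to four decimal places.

s_0''(x) = -8 - 3·x, so s_0''(1) = -11. On the right, s_1''(1) = 2c, so c = -11/2.

-5.5000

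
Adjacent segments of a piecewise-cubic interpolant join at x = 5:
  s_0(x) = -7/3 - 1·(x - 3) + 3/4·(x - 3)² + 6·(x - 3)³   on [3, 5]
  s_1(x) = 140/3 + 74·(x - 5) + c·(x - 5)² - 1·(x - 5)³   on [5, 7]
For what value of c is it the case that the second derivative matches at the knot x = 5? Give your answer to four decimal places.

s_0''(x) = 3/2 + 36·(x - 3), so s_0''(5) = 147/2. On the right, s_1''(5) = 2c, so c = 147/4.

36.7500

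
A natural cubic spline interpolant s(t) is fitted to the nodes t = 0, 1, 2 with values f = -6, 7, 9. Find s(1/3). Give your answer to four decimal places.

-0.8519

With M_i denoting the second derivative at x_i, h_i = 1, 1, and Δ_i = (y_(i+1) − y_i)/h_i = 13, 2:
  1·M_0 + 4·M_1 + 1·M_2 = 6(Δ_1 - Δ_0) = -66
Natural end conditions: M_0 = M_2 = 0.
Solving: M_0 = 0, M_1 = -33/2, M_2 = 0.
On [0, 1], s(t) = -6 + 63/4·t + 0·t² - 11/4·t³.
With t = 1/3: s(1/3) = -23/27.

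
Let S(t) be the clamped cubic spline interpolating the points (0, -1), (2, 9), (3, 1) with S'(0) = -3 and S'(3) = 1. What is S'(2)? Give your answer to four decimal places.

With M_i denoting the second derivative at x_i, h_i = 2, 1, and Δ_i = (y_(i+1) − y_i)/h_i = 5, -8:
  2·M_0 + 6·M_1 + 1·M_2 = 6(Δ_1 - Δ_0) = -78
Clamped end conditions give two more equations: 2h_0·M_0 + h_0·M_1 = 6(Δ_0 - S'(0)) = 48 and h_1·M_1 + 2h_1·M_2 = 6(S'(3) - Δ_1) = 54.
Solving the tridiagonal system: M_0 = 79/3, M_1 = -86/3, M_2 = 124/3.
On [2, 3], S'(t) = b_1 + 2c_1·(t - 2) + 3d_1·(t - 2)² with b_1 = Δ_1 - h_1(2M_1 + M_2)/6 = -16/3, c_1 = M_1/2 = -43/3, d_1 = (M_2 - M_1)/(6h_1) = 35/3. So S'(2) = -16/3.

-5.3333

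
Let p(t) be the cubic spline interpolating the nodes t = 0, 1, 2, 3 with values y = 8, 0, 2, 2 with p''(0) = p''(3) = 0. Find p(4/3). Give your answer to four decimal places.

With σ_i denoting the second derivative at x_i, h_i = 1, 1, 1, and Δ_i = (y_(i+1) − y_i)/h_i = -8, 2, 0:
  1·σ_0 + 4·σ_1 + 1·σ_2 = 6(Δ_1 - Δ_0) = 60
  1·σ_1 + 4·σ_2 + 1·σ_3 = 6(Δ_2 - Δ_1) = -12
Natural end conditions: σ_0 = σ_3 = 0.
Hence σ_0 = 0, σ_1 = 84/5, σ_2 = -36/5, σ_3 = 0.
On [1, 2], p(t) = 0 - 12/5·(t - 1) + 42/5·(t - 1)² - 4·(t - 1)³.
With (t - 1) = 1/3: p(4/3) = -2/135.

-0.0148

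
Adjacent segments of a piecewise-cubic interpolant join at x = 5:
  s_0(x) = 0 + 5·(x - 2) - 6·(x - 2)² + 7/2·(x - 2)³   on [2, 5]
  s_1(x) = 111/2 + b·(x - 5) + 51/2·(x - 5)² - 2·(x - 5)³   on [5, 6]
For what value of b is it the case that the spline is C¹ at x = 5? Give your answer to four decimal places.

s_0'(x) = 5 - 12·(x - 2) + 21/2·(x - 2)², so s_0'(5) = 127/2. On the right, s_1'(5) = b, so b = 127/2.

63.5000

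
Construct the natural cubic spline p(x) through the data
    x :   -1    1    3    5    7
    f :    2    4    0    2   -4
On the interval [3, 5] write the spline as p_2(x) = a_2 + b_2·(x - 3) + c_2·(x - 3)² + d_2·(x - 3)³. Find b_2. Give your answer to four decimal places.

With σ_i denoting the second derivative at x_i, h_i = 2, 2, 2, 2, and Δ_i = (y_(i+1) − y_i)/h_i = 1, -2, 1, -3:
  2·σ_0 + 8·σ_1 + 2·σ_2 = 6(Δ_1 - Δ_0) = -18
  2·σ_1 + 8·σ_2 + 2·σ_3 = 6(Δ_2 - Δ_1) = 18
  2·σ_2 + 8·σ_3 + 2·σ_4 = 6(Δ_3 - Δ_2) = -24
Natural end conditions: σ_0 = σ_4 = 0.
Forward elimination and back-substitution give σ_0 = 0, σ_1 = -183/56, σ_2 = 57/14, σ_3 = -225/56, σ_4 = 0.
On [3, 5], with p_2(x) = a_2 + b_2·(x - 3) + c_2·(x - 3)² + d_2·(x - 3)³: c_2 = σ_2/2 = 57/28, d_2 = (σ_3 - σ_2)/(6h_2) = -151/224, b_2 = Δ_2 - h_2(2σ_2 + σ_3)/6 = -3/8.

-0.3750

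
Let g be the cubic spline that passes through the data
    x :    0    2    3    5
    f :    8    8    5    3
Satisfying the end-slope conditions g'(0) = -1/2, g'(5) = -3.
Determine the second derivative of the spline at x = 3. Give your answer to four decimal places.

With m_i denoting the second derivative at x_i, h_i = 2, 1, 2, and Δ_i = (y_(i+1) − y_i)/h_i = 0, -3, -1:
  2·m_0 + 6·m_1 + 1·m_2 = 6(Δ_1 - Δ_0) = -18
  1·m_1 + 6·m_2 + 2·m_3 = 6(Δ_2 - Δ_1) = 12
Clamped end conditions give two more equations: 2h_0·m_0 + h_0·m_1 = 6(Δ_0 - g'(0)) = 3 and h_2·m_2 + 2h_2·m_3 = 6(g'(5) - Δ_2) = -12.
Solving the tridiagonal system: m_0 = 101/32, m_1 = -77/16, m_2 = 73/16, m_3 = -169/32.

4.5625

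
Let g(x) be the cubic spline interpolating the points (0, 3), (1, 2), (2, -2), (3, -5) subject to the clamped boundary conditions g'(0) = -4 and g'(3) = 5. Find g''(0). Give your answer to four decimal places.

Put m_i = g'' at the i-th knot. Here h = (1, 1, 1) and Δ = (-1, -4, -3), so the interior equations h_(i-1)·m_(i-1) + 2(h_(i-1)+h_i)·m_i + h_i·m_(i+1) = 6(Δ_i − Δ_(i-1)) read
  1·m_0 + 4·m_1 + 1·m_2 = 6(Δ_1 - Δ_0) = -18
  1·m_1 + 4·m_2 + 1·m_3 = 6(Δ_2 - Δ_1) = 6
Clamped end conditions give two more equations: 2h_0·m_0 + h_0·m_1 = 6(Δ_0 - g'(0)) = 18 and h_2·m_2 + 2h_2·m_3 = 6(g'(3) - Δ_2) = 48.
Forward elimination and back-substitution give m_0 = 62/5, m_1 = -34/5, m_2 = -16/5, m_3 = 128/5.

12.4000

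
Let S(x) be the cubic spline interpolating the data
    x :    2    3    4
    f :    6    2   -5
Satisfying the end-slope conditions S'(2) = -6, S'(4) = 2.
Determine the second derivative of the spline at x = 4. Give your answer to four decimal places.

Let σ_i = S''(x_i). Step sizes h_i = 1, 1; slopes of the chords Δ_i = (y_(i+1) - y_i)/h_i = -4, -7.
  1·σ_0 + 4·σ_1 + 1·σ_2 = 6(Δ_1 - Δ_0) = -18
Clamped end conditions give two more equations: 2h_0·σ_0 + h_0·σ_1 = 6(Δ_0 - S'(2)) = 12 and h_1·σ_1 + 2h_1·σ_2 = 6(S'(4) - Δ_1) = 54.
Forward elimination and back-substitution give σ_0 = 29/2, σ_1 = -17, σ_2 = 71/2.

35.5000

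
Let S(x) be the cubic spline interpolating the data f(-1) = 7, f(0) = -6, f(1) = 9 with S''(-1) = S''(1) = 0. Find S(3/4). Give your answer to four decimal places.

Let m_i = S''(x_i). Step sizes h_i = 1, 1; slopes of the chords Δ_i = (y_(i+1) - y_i)/h_i = -13, 15.
  1·m_0 + 4·m_1 + 1·m_2 = 6(Δ_1 - Δ_0) = 168
Natural end conditions: m_0 = m_2 = 0.
Hence m_0 = 0, m_1 = 42, m_2 = 0.
On [0, 1], S(x) = -6 + 1·x + 21·x² - 7·x³.
With x = 3/4: S(3/4) = 231/64.

3.6094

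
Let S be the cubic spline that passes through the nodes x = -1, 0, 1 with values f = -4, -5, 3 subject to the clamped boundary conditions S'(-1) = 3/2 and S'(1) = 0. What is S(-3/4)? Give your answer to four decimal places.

Write M_i for S''(x_i). With h_i = 1, 1 and divided differences Δ_i = -1, 8, the continuity of S' gives the tridiagonal system
  1·M_0 + 4·M_1 + 1·M_2 = 6(Δ_1 - Δ_0) = 54
Clamped end conditions give two more equations: 2h_0·M_0 + h_0·M_1 = 6(Δ_0 - S'(-1)) = -15 and h_1·M_1 + 2h_1·M_2 = 6(S'(1) - Δ_1) = -48.
Forward elimination and back-substitution give M_0 = -87/4, M_1 = 57/2, M_2 = -153/4.
On [-1, 0], S(x) = -4 + 3/2·(x + 1) - 87/8·(x + 1)² + 67/8·(x + 1)³.
With (x + 1) = 1/4: S(-3/4) = -2137/512.

-4.1738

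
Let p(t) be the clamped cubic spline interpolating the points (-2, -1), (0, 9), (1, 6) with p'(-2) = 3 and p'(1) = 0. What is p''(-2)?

10

Put M_i = p'' at the i-th knot. Here h = (2, 1) and Δ = (5, -3), so the interior equations h_(i-1)·M_(i-1) + 2(h_(i-1)+h_i)·M_i + h_i·M_(i+1) = 6(Δ_i − Δ_(i-1)) read
  2·M_0 + 6·M_1 + 1·M_2 = 6(Δ_1 - Δ_0) = -48
Clamped end conditions give two more equations: 2h_0·M_0 + h_0·M_1 = 6(Δ_0 - p'(-2)) = 12 and h_1·M_1 + 2h_1·M_2 = 6(p'(1) - Δ_1) = 18.
Hence M_0 = 10, M_1 = -14, M_2 = 16.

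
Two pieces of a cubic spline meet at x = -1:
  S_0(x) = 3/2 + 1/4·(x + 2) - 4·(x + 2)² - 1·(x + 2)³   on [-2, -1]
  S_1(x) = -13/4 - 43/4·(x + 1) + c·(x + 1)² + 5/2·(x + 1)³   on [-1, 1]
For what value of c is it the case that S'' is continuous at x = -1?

S_0''(x) = -8 - 6·(x + 2), so S_0''(-1) = -14. On the right, S_1''(-1) = 2c, so c = -7.

-7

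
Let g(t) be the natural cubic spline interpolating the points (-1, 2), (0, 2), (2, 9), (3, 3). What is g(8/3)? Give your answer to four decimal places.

Write m_i for g''(x_i). With h_i = 1, 2, 1 and divided differences Δ_i = 0, 7/2, -6, the continuity of g' gives the tridiagonal system
  1·m_0 + 6·m_1 + 2·m_2 = 6(Δ_1 - Δ_0) = 21
  2·m_1 + 6·m_2 + 1·m_3 = 6(Δ_2 - Δ_1) = -57
Natural end conditions: m_0 = m_3 = 0.
Forward elimination and back-substitution give m_0 = 0, m_1 = 15/2, m_2 = -12, m_3 = 0.
On [2, 3], g(t) = 9 - 2·(t - 2) - 6·(t - 2)² + 2·(t - 2)³.
With (t - 2) = 2/3: g(8/3) = 151/27.

5.5926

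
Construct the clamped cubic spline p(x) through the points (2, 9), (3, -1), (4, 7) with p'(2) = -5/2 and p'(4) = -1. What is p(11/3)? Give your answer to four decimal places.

5.0278

Put M_i = p'' at the i-th knot. Here h = (1, 1) and Δ = (-10, 8), so the interior equations h_(i-1)·M_(i-1) + 2(h_(i-1)+h_i)·M_i + h_i·M_(i+1) = 6(Δ_i − Δ_(i-1)) read
  1·M_0 + 4·M_1 + 1·M_2 = 6(Δ_1 - Δ_0) = 108
Clamped end conditions give two more equations: 2h_0·M_0 + h_0·M_1 = 6(Δ_0 - p'(2)) = -45 and h_1·M_1 + 2h_1·M_2 = 6(p'(4) - Δ_1) = -54.
Solving: M_0 = -195/4, M_1 = 105/2, M_2 = -213/4.
On [3, 4], p(x) = -1 - 5/8·(x - 3) + 105/4·(x - 3)² - 141/8·(x - 3)³.
With (x - 3) = 2/3: p(11/3) = 181/36.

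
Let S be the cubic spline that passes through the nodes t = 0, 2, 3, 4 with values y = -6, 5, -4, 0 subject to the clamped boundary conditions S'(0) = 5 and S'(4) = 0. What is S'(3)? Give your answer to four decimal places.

Write σ_i for S''(x_i). With h_i = 2, 1, 1 and divided differences Δ_i = 11/2, -9, 4, the continuity of S' gives the tridiagonal system
  2·σ_0 + 6·σ_1 + 1·σ_2 = 6(Δ_1 - Δ_0) = -87
  1·σ_1 + 4·σ_2 + 1·σ_3 = 6(Δ_2 - Δ_1) = 78
Clamped end conditions give two more equations: 2h_0·σ_0 + h_0·σ_1 = 6(Δ_0 - S'(0)) = 3 and h_2·σ_2 + 2h_2·σ_3 = 6(S'(4) - Δ_2) = -24.
Solving the tridiagonal system: σ_0 = 283/22, σ_1 = -533/22, σ_2 = 359/11, σ_3 = -623/22.
On [3, 4], S'(t) = b_2 + 2c_2·(t - 3) + 3d_2·(t - 3)² with b_2 = Δ_2 - h_2(2σ_2 + σ_3)/6 = -95/44, c_2 = σ_2/2 = 359/22, d_2 = (σ_3 - σ_2)/(6h_2) = -447/44. So S'(3) = -95/44.

-2.1591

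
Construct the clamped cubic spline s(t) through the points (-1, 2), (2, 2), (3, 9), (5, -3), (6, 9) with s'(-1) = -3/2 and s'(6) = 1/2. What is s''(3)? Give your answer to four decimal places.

-26.4877

Put m_i = s'' at the i-th knot. Here h = (3, 1, 2, 1) and Δ = (0, 7, -6, 12), so the interior equations h_(i-1)·m_(i-1) + 2(h_(i-1)+h_i)·m_i + h_i·m_(i+1) = 6(Δ_i − Δ_(i-1)) read
  3·m_0 + 8·m_1 + 1·m_2 = 6(Δ_1 - Δ_0) = 42
  1·m_1 + 6·m_2 + 2·m_3 = 6(Δ_2 - Δ_1) = -78
  2·m_2 + 6·m_3 + 1·m_4 = 6(Δ_3 - Δ_2) = 108
Clamped end conditions give two more equations: 2h_0·m_0 + h_0·m_1 = 6(Δ_0 - s'(-1)) = 9 and h_3·m_3 + 2h_3·m_4 = 6(s'(6) - Δ_3) = -69.
Solving the tridiagonal system: m_0 = -835/244, m_1 = 1201/122, m_2 = -6463/244, m_3 = 2168/61, m_4 = -6377/122.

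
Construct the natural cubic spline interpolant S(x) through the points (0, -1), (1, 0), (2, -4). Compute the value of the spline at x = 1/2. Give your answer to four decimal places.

-0.0313

Let σ_i = S''(x_i). Step sizes h_i = 1, 1; slopes of the chords Δ_i = (y_(i+1) - y_i)/h_i = 1, -4.
  1·σ_0 + 4·σ_1 + 1·σ_2 = 6(Δ_1 - Δ_0) = -30
Natural end conditions: σ_0 = σ_2 = 0.
Forward elimination and back-substitution give σ_0 = 0, σ_1 = -15/2, σ_2 = 0.
On [0, 1], S(x) = -1 + 9/4·x + 0·x² - 5/4·x³.
With x = 1/2: S(1/2) = -1/32.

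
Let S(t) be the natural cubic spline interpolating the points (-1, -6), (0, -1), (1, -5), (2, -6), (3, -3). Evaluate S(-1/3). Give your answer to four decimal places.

Write M_i for S''(x_i). With h_i = 1, 1, 1, 1 and divided differences Δ_i = 5, -4, -1, 3, the continuity of S' gives the tridiagonal system
  1·M_0 + 4·M_1 + 1·M_2 = 6(Δ_1 - Δ_0) = -54
  1·M_1 + 4·M_2 + 1·M_3 = 6(Δ_2 - Δ_1) = 18
  1·M_2 + 4·M_3 + 1·M_4 = 6(Δ_3 - Δ_2) = 24
Natural end conditions: M_0 = M_4 = 0.
Solving the tridiagonal system: M_0 = 0, M_1 = -429/28, M_2 = 51/7, M_3 = 117/28, M_4 = 0.
On [-1, 0], S(t) = -6 + 423/56·(t + 1) + 0·(t + 1)² - 143/56·(t + 1)³.
With (t + 1) = 2/3: S(-1/3) = -1301/756.

-1.7209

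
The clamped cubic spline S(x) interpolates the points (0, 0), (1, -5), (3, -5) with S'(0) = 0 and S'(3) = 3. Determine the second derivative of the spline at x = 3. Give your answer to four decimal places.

Write M_i for S''(x_i). With h_i = 1, 2 and divided differences Δ_i = -5, 0, the continuity of S' gives the tridiagonal system
  1·M_0 + 6·M_1 + 2·M_2 = 6(Δ_1 - Δ_0) = 30
Clamped end conditions give two more equations: 2h_0·M_0 + h_0·M_1 = 6(Δ_0 - S'(0)) = -30 and h_1·M_1 + 2h_1·M_2 = 6(S'(3) - Δ_1) = 18.
Solving the tridiagonal system: M_0 = -19, M_1 = 8, M_2 = 1/2.

0.5000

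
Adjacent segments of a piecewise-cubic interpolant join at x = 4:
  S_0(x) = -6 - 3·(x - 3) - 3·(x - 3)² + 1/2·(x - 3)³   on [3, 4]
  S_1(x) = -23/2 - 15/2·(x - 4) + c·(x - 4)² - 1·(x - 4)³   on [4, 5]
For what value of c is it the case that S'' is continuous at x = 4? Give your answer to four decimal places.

S_0''(x) = -6 + 3·(x - 3), so S_0''(4) = -3. On the right, S_1''(4) = 2c, so c = -3/2.

-1.5000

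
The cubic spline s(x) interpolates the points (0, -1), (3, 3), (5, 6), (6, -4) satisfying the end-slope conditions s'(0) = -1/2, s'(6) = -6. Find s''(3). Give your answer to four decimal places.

Write M_i for s''(x_i). With h_i = 3, 2, 1 and divided differences Δ_i = 4/3, 3/2, -10, the continuity of s' gives the tridiagonal system
  3·M_0 + 10·M_1 + 2·M_2 = 6(Δ_1 - Δ_0) = 1
  2·M_1 + 6·M_2 + 1·M_3 = 6(Δ_2 - Δ_1) = -69
Clamped end conditions give two more equations: 2h_0·M_0 + h_0·M_1 = 6(Δ_0 - s'(0)) = 11 and h_2·M_2 + 2h_2·M_3 = 6(s'(6) - Δ_2) = 24.
Solving the tridiagonal system: M_0 = 13/57, M_1 = 61/19, M_2 = -302/19, M_3 = 379/19.

3.2105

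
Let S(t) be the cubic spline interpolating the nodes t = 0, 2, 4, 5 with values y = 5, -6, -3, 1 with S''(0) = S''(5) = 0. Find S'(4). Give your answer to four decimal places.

Write M_i for S''(x_i). With h_i = 2, 2, 1 and divided differences Δ_i = -11/2, 3/2, 4, the continuity of S' gives the tridiagonal system
  2·M_0 + 8·M_1 + 2·M_2 = 6(Δ_1 - Δ_0) = 42
  2·M_1 + 6·M_2 + 1·M_3 = 6(Δ_2 - Δ_1) = 15
Natural end conditions: M_0 = M_3 = 0.
Solving the tridiagonal system: M_0 = 0, M_1 = 111/22, M_2 = 9/11, M_3 = 0.
On [4, 5], S'(t) = b_2 + 2c_2·(t - 4) + 3d_2·(t - 4)² with b_2 = Δ_2 - h_2(2M_2 + M_3)/6 = 41/11, c_2 = M_2/2 = 9/22, d_2 = (M_3 - M_2)/(6h_2) = -3/22. So S'(4) = 41/11.

3.7273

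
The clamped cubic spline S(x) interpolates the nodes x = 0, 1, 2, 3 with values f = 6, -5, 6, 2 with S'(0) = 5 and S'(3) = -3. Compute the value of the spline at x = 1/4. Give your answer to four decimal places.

5.1219

With m_i denoting the second derivative at x_i, h_i = 1, 1, 1, and Δ_i = (y_(i+1) − y_i)/h_i = -11, 11, -4:
  1·m_0 + 4·m_1 + 1·m_2 = 6(Δ_1 - Δ_0) = 132
  1·m_1 + 4·m_2 + 1·m_3 = 6(Δ_2 - Δ_1) = -90
Clamped end conditions give two more equations: 2h_0·m_0 + h_0·m_1 = 6(Δ_0 - S'(0)) = -96 and h_2·m_2 + 2h_2·m_3 = 6(S'(3) - Δ_2) = 6.
Solving: m_0 = -1202/15, m_1 = 964/15, m_2 = -674/15, m_3 = 382/15.
On [0, 1], S(x) = 6 + 5·x - 601/15·x² + 361/15·x³.
With x = 1/4: S(1/4) = 1639/320.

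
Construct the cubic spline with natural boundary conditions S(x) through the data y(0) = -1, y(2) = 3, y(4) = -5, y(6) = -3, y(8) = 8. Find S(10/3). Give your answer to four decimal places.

-2.3545

With m_i denoting the second derivative at x_i, h_i = 2, 2, 2, 2, and Δ_i = (y_(i+1) − y_i)/h_i = 2, -4, 1, 11/2:
  2·m_0 + 8·m_1 + 2·m_2 = 6(Δ_1 - Δ_0) = -36
  2·m_1 + 8·m_2 + 2·m_3 = 6(Δ_2 - Δ_1) = 30
  2·m_2 + 8·m_3 + 2·m_4 = 6(Δ_3 - Δ_2) = 27
Natural end conditions: m_0 = m_4 = 0.
Solving: m_0 = 0, m_1 = -633/112, m_2 = 129/28, m_3 = 249/112, m_4 = 0.
On [2, 4], S(x) = 3 - 99/56·(x - 2) - 633/224·(x - 2)² + 383/448·(x - 2)³.
With (x - 2) = 4/3: S(10/3) = -445/189.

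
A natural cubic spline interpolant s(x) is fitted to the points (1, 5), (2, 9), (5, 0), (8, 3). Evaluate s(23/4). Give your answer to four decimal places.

-1.0490

With σ_i denoting the second derivative at x_i, h_i = 1, 3, 3, and Δ_i = (y_(i+1) − y_i)/h_i = 4, -3, 1:
  1·σ_0 + 8·σ_1 + 3·σ_2 = 6(Δ_1 - Δ_0) = -42
  3·σ_1 + 12·σ_2 + 3·σ_3 = 6(Δ_2 - Δ_1) = 24
Natural end conditions: σ_0 = σ_3 = 0.
Solving: σ_0 = 0, σ_1 = -192/29, σ_2 = 106/29, σ_3 = 0.
On [5, 8], s(x) = 0 - 77/29·(x - 5) + 53/29·(x - 5)² - 53/261·(x - 5)³.
With (x - 5) = 3/4: s(23/4) = -1947/1856.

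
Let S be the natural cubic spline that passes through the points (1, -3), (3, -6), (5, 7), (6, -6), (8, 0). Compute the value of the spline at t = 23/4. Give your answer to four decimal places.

With m_i denoting the second derivative at x_i, h_i = 2, 2, 1, 2, and Δ_i = (y_(i+1) − y_i)/h_i = -3/2, 13/2, -13, 3:
  2·m_0 + 8·m_1 + 2·m_2 = 6(Δ_1 - Δ_0) = 48
  2·m_1 + 6·m_2 + 1·m_3 = 6(Δ_2 - Δ_1) = -117
  1·m_2 + 6·m_3 + 2·m_4 = 6(Δ_3 - Δ_2) = 96
Natural end conditions: m_0 = m_4 = 0.
Forward elimination and back-substitution give m_0 = 0, m_1 = 819/64, m_2 = -435/16, m_3 = 657/32, m_4 = 0.
On [5, 6], S(t) = 7 - 471/64·(t - 5) - 435/32·(t - 5)² + 509/64·(t - 5)³.
With (t - 5) = 3/4: S(23/4) = -11513/4096.

-2.8108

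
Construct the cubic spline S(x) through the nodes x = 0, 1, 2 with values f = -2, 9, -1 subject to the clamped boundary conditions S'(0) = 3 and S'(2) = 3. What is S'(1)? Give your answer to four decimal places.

With M_i denoting the second derivative at x_i, h_i = 1, 1, and Δ_i = (y_(i+1) − y_i)/h_i = 11, -10:
  1·M_0 + 4·M_1 + 1·M_2 = 6(Δ_1 - Δ_0) = -126
Clamped end conditions give two more equations: 2h_0·M_0 + h_0·M_1 = 6(Δ_0 - S'(0)) = 48 and h_1·M_1 + 2h_1·M_2 = 6(S'(2) - Δ_1) = 78.
Forward elimination and back-substitution give M_0 = 111/2, M_1 = -63, M_2 = 141/2.
On [1, 2], S'(x) = b_1 + 2c_1·(x - 1) + 3d_1·(x - 1)² with b_1 = Δ_1 - h_1(2M_1 + M_2)/6 = -3/4, c_1 = M_1/2 = -63/2, d_1 = (M_2 - M_1)/(6h_1) = 89/4. So S'(1) = -3/4.

-0.7500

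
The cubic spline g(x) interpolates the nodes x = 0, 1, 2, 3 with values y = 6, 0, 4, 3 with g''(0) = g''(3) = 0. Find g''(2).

Put m_i = g'' at the i-th knot. Here h = (1, 1, 1) and Δ = (-6, 4, -1), so the interior equations h_(i-1)·m_(i-1) + 2(h_(i-1)+h_i)·m_i + h_i·m_(i+1) = 6(Δ_i − Δ_(i-1)) read
  1·m_0 + 4·m_1 + 1·m_2 = 6(Δ_1 - Δ_0) = 60
  1·m_1 + 4·m_2 + 1·m_3 = 6(Δ_2 - Δ_1) = -30
Natural end conditions: m_0 = m_3 = 0.
Hence m_0 = 0, m_1 = 18, m_2 = -12, m_3 = 0.

-12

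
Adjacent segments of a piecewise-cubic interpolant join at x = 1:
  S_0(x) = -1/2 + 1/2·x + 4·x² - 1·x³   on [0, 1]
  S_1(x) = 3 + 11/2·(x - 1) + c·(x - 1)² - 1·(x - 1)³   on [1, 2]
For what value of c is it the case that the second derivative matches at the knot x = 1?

S_0''(x) = 8 - 6·x, so S_0''(1) = 2. On the right, S_1''(1) = 2c, so c = 1.

1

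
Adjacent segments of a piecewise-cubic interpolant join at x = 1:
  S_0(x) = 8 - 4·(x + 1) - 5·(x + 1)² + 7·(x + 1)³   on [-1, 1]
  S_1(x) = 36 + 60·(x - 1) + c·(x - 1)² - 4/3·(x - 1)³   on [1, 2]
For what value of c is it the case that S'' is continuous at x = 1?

37

S_0''(x) = -10 + 42·(x + 1), so S_0''(1) = 74. On the right, S_1''(1) = 2c, so c = 37.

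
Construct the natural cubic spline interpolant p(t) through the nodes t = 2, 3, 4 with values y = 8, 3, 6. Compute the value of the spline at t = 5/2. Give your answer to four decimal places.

Let M_i = p''(x_i). Step sizes h_i = 1, 1; slopes of the chords Δ_i = (y_(i+1) - y_i)/h_i = -5, 3.
  1·M_0 + 4·M_1 + 1·M_2 = 6(Δ_1 - Δ_0) = 48
Natural end conditions: M_0 = M_2 = 0.
Solving the tridiagonal system: M_0 = 0, M_1 = 12, M_2 = 0.
On [2, 3], p(t) = 8 - 7·(t - 2) + 0·(t - 2)² + 2·(t - 2)³.
With (t - 2) = 1/2: p(5/2) = 19/4.

4.7500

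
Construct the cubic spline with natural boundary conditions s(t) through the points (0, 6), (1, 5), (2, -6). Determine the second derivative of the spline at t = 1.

-15

Write σ_i for s''(x_i). With h_i = 1, 1 and divided differences Δ_i = -1, -11, the continuity of s' gives the tridiagonal system
  1·σ_0 + 4·σ_1 + 1·σ_2 = 6(Δ_1 - Δ_0) = -60
Natural end conditions: σ_0 = σ_2 = 0.
Solving: σ_0 = 0, σ_1 = -15, σ_2 = 0.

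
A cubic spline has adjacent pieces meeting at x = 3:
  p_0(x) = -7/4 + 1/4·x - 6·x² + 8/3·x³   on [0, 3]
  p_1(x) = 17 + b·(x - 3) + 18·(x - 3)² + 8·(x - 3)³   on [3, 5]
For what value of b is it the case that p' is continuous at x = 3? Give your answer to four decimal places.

p_0'(x) = 1/4 - 12·x + 8·x², so p_0'(3) = 145/4. On the right, p_1'(3) = b, so b = 145/4.

36.2500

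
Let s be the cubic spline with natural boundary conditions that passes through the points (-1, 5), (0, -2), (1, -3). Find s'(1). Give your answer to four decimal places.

0.5000

Put σ_i = s'' at the i-th knot. Here h = (1, 1) and Δ = (-7, -1), so the interior equations h_(i-1)·σ_(i-1) + 2(h_(i-1)+h_i)·σ_i + h_i·σ_(i+1) = 6(Δ_i − Δ_(i-1)) read
  1·σ_0 + 4·σ_1 + 1·σ_2 = 6(Δ_1 - Δ_0) = 36
Natural end conditions: σ_0 = σ_2 = 0.
Solving the tridiagonal system: σ_0 = 0, σ_1 = 9, σ_2 = 0.
On [0, 1], s'(x) = b_1 + 2c_1·x + 3d_1·x² with b_1 = Δ_1 - h_1(2σ_1 + σ_2)/6 = -4, c_1 = σ_1/2 = 9/2, d_1 = (σ_2 - σ_1)/(6h_1) = -3/2. So s'(1) = 1/2.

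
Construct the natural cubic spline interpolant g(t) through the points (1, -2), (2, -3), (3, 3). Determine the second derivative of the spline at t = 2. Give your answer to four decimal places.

10.5000

With M_i denoting the second derivative at x_i, h_i = 1, 1, and Δ_i = (y_(i+1) − y_i)/h_i = -1, 6:
  1·M_0 + 4·M_1 + 1·M_2 = 6(Δ_1 - Δ_0) = 42
Natural end conditions: M_0 = M_2 = 0.
Solving the tridiagonal system: M_0 = 0, M_1 = 21/2, M_2 = 0.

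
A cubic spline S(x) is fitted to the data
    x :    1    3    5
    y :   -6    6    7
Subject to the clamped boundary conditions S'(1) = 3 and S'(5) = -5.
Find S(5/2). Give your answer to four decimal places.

Write M_i for S''(x_i). With h_i = 2, 2 and divided differences Δ_i = 6, 1/2, the continuity of S' gives the tridiagonal system
  2·M_0 + 8·M_1 + 2·M_2 = 6(Δ_1 - Δ_0) = -33
Clamped end conditions give two more equations: 2h_0·M_0 + h_0·M_1 = 6(Δ_0 - S'(1)) = 18 and h_1·M_1 + 2h_1·M_2 = 6(S'(5) - Δ_1) = -33.
Hence M_0 = 53/8, M_1 = -17/4, M_2 = -49/8.
On [1, 3], S(x) = -6 + 3·(x - 1) + 53/16·(x - 1)² - 29/32·(x - 1)³.
With (x - 1) = 3/2: S(5/2) = 741/256.

2.8945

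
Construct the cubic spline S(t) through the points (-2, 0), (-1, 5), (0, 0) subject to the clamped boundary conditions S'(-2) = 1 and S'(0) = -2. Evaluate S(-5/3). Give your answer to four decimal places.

1.4259

Put M_i = S'' at the i-th knot. Here h = (1, 1) and Δ = (5, -5), so the interior equations h_(i-1)·M_(i-1) + 2(h_(i-1)+h_i)·M_i + h_i·M_(i+1) = 6(Δ_i − Δ_(i-1)) read
  1·M_0 + 4·M_1 + 1·M_2 = 6(Δ_1 - Δ_0) = -60
Clamped end conditions give two more equations: 2h_0·M_0 + h_0·M_1 = 6(Δ_0 - S'(-2)) = 24 and h_1·M_1 + 2h_1·M_2 = 6(S'(0) - Δ_1) = 18.
Solving: M_0 = 51/2, M_1 = -27, M_2 = 45/2.
On [-2, -1], S(t) = 0 + 1·(t + 2) + 51/4·(t + 2)² - 35/4·(t + 2)³.
With (t + 2) = 1/3: S(-5/3) = 77/54.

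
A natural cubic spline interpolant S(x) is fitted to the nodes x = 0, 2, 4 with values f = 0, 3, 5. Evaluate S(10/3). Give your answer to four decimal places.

4.4074

Put M_i = S'' at the i-th knot. Here h = (2, 2) and Δ = (3/2, 1), so the interior equations h_(i-1)·M_(i-1) + 2(h_(i-1)+h_i)·M_i + h_i·M_(i+1) = 6(Δ_i − Δ_(i-1)) read
  2·M_0 + 8·M_1 + 2·M_2 = 6(Δ_1 - Δ_0) = -3
Natural end conditions: M_0 = M_2 = 0.
Hence M_0 = 0, M_1 = -3/8, M_2 = 0.
On [2, 4], S(x) = 3 + 5/4·(x - 2) - 3/16·(x - 2)² + 1/32·(x - 2)³.
With (x - 2) = 4/3: S(10/3) = 119/27.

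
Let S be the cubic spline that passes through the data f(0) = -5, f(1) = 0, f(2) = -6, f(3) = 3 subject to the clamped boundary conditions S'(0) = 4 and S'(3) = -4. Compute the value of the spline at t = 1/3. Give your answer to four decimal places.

Let M_i = S''(x_i). Step sizes h_i = 1, 1, 1; slopes of the chords Δ_i = (y_(i+1) - y_i)/h_i = 5, -6, 9.
  1·M_0 + 4·M_1 + 1·M_2 = 6(Δ_1 - Δ_0) = -66
  1·M_1 + 4·M_2 + 1·M_3 = 6(Δ_2 - Δ_1) = 90
Clamped end conditions give two more equations: 2h_0·M_0 + h_0·M_1 = 6(Δ_0 - S'(0)) = 6 and h_2·M_2 + 2h_2·M_3 = 6(S'(3) - Δ_2) = -78.
Hence M_0 = 292/15, M_1 = -494/15, M_2 = 694/15, M_3 = -932/15.
On [0, 1], S(t) = -5 + 4·t + 146/15·t² - 131/15·t³.
With t = 1/3: S(1/3) = -1178/405.

-2.9086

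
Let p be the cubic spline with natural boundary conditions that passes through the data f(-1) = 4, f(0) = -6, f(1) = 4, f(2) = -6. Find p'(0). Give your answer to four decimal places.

Let m_i = p''(x_i). Step sizes h_i = 1, 1, 1; slopes of the chords Δ_i = (y_(i+1) - y_i)/h_i = -10, 10, -10.
  1·m_0 + 4·m_1 + 1·m_2 = 6(Δ_1 - Δ_0) = 120
  1·m_1 + 4·m_2 + 1·m_3 = 6(Δ_2 - Δ_1) = -120
Natural end conditions: m_0 = m_3 = 0.
Forward elimination and back-substitution give m_0 = 0, m_1 = 40, m_2 = -40, m_3 = 0.
On [0, 1], p'(x) = b_1 + 2c_1·x + 3d_1·x² with b_1 = Δ_1 - h_1(2m_1 + m_2)/6 = 10/3, c_1 = m_1/2 = 20, d_1 = (m_2 - m_1)/(6h_1) = -40/3. So p'(0) = 10/3.

3.3333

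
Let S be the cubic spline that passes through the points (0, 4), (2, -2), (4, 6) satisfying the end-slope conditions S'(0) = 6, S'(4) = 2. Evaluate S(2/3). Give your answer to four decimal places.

Let M_i = S''(x_i). Step sizes h_i = 2, 2; slopes of the chords Δ_i = (y_(i+1) - y_i)/h_i = -3, 4.
  2·M_0 + 8·M_1 + 2·M_2 = 6(Δ_1 - Δ_0) = 42
Clamped end conditions give two more equations: 2h_0·M_0 + h_0·M_1 = 6(Δ_0 - S'(0)) = -54 and h_1·M_1 + 2h_1·M_2 = 6(S'(4) - Δ_1) = -12.
Forward elimination and back-substitution give M_0 = -79/4, M_1 = 25/2, M_2 = -37/4.
On [0, 2], S(t) = 4 + 6·t - 79/8·t² + 43/16·t³.
With t = 2/3: S(2/3) = 119/27.

4.4074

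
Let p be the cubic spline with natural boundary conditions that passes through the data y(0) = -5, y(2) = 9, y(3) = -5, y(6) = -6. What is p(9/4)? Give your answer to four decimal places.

Put σ_i = p'' at the i-th knot. Here h = (2, 1, 3) and Δ = (7, -14, -1/3), so the interior equations h_(i-1)·σ_(i-1) + 2(h_(i-1)+h_i)·σ_i + h_i·σ_(i+1) = 6(Δ_i − Δ_(i-1)) read
  2·σ_0 + 6·σ_1 + 1·σ_2 = 6(Δ_1 - Δ_0) = -126
  1·σ_1 + 8·σ_2 + 3·σ_3 = 6(Δ_2 - Δ_1) = 82
Natural end conditions: σ_0 = σ_3 = 0.
Solving: σ_0 = 0, σ_1 = -1090/47, σ_2 = 618/47, σ_3 = 0.
On [2, 3], p(t) = 9 - 1193/141·(t - 2) - 545/47·(t - 2)² + 854/141·(t - 2)³.
With (t - 2) = 1/4: p(9/4) = 9407/1504.

6.2547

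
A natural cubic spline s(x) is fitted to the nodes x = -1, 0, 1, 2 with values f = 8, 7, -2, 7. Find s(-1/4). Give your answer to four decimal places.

8.3438

Let m_i = s''(x_i). Step sizes h_i = 1, 1, 1; slopes of the chords Δ_i = (y_(i+1) - y_i)/h_i = -1, -9, 9.
  1·m_0 + 4·m_1 + 1·m_2 = 6(Δ_1 - Δ_0) = -48
  1·m_1 + 4·m_2 + 1·m_3 = 6(Δ_2 - Δ_1) = 108
Natural end conditions: m_0 = m_3 = 0.
Forward elimination and back-substitution give m_0 = 0, m_1 = -20, m_2 = 32, m_3 = 0.
On [-1, 0], s(x) = 8 + 7/3·(x + 1) + 0·(x + 1)² - 10/3·(x + 1)³.
With (x + 1) = 3/4: s(-1/4) = 267/32.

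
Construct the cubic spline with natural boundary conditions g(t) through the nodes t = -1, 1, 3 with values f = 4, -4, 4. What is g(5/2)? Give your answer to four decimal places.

Let M_i = g''(x_i). Step sizes h_i = 2, 2; slopes of the chords Δ_i = (y_(i+1) - y_i)/h_i = -4, 4.
  2·M_0 + 8·M_1 + 2·M_2 = 6(Δ_1 - Δ_0) = 48
Natural end conditions: M_0 = M_2 = 0.
Forward elimination and back-substitution give M_0 = 0, M_1 = 6, M_2 = 0.
On [1, 3], g(t) = -4 + 0·(t - 1) + 3·(t - 1)² - 1/2·(t - 1)³.
With (t - 1) = 3/2: g(5/2) = 17/16.

1.0625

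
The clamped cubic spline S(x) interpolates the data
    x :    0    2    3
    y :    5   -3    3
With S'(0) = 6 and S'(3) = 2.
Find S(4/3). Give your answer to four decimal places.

Let M_i = S''(x_i). Step sizes h_i = 2, 1; slopes of the chords Δ_i = (y_(i+1) - y_i)/h_i = -4, 6.
  2·M_0 + 6·M_1 + 1·M_2 = 6(Δ_1 - Δ_0) = 60
Clamped end conditions give two more equations: 2h_0·M_0 + h_0·M_1 = 6(Δ_0 - S'(0)) = -60 and h_1·M_1 + 2h_1·M_2 = 6(S'(3) - Δ_1) = -24.
Solving the tridiagonal system: M_0 = -79/3, M_1 = 68/3, M_2 = -70/3.
On [0, 2], S(x) = 5 + 6·x - 79/6·x² + 49/12·x³.
With x = 4/3: S(4/3) = -59/81.

-0.7284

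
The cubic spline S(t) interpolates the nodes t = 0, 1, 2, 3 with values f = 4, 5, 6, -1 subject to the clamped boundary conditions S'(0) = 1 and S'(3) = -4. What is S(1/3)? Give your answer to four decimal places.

4.2395

With σ_i denoting the second derivative at x_i, h_i = 1, 1, 1, and Δ_i = (y_(i+1) − y_i)/h_i = 1, 1, -7:
  1·σ_0 + 4·σ_1 + 1·σ_2 = 6(Δ_1 - Δ_0) = 0
  1·σ_1 + 4·σ_2 + 1·σ_3 = 6(Δ_2 - Δ_1) = -48
Clamped end conditions give two more equations: 2h_0·σ_0 + h_0·σ_1 = 6(Δ_0 - S'(0)) = 0 and h_2·σ_2 + 2h_2·σ_3 = 6(S'(3) - Δ_2) = 18.
Solving the tridiagonal system: σ_0 = -38/15, σ_1 = 76/15, σ_2 = -266/15, σ_3 = 268/15.
On [0, 1], S(t) = 4 + 1·t - 19/15·t² + 19/15·t³.
With t = 1/3: S(1/3) = 1717/405.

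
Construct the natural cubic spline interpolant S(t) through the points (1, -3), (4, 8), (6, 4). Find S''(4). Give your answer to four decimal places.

-3.4000

Write σ_i for S''(x_i). With h_i = 3, 2 and divided differences Δ_i = 11/3, -2, the continuity of S' gives the tridiagonal system
  3·σ_0 + 10·σ_1 + 2·σ_2 = 6(Δ_1 - Δ_0) = -34
Natural end conditions: σ_0 = σ_2 = 0.
Forward elimination and back-substitution give σ_0 = 0, σ_1 = -17/5, σ_2 = 0.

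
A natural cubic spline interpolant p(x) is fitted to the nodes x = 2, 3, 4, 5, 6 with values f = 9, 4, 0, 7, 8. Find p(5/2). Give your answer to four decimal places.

Write σ_i for p''(x_i). With h_i = 1, 1, 1, 1 and divided differences Δ_i = -5, -4, 7, 1, the continuity of p' gives the tridiagonal system
  1·σ_0 + 4·σ_1 + 1·σ_2 = 6(Δ_1 - Δ_0) = 6
  1·σ_1 + 4·σ_2 + 1·σ_3 = 6(Δ_2 - Δ_1) = 66
  1·σ_2 + 4·σ_3 + 1·σ_4 = 6(Δ_3 - Δ_2) = -36
Natural end conditions: σ_0 = σ_4 = 0.
Solving the tridiagonal system: σ_0 = 0, σ_1 = -15/4, σ_2 = 21, σ_3 = -57/4, σ_4 = 0.
On [2, 3], p(x) = 9 - 35/8·(x - 2) + 0·(x - 2)² - 5/8·(x - 2)³.
With (x - 2) = 1/2: p(5/2) = 431/64.

6.7344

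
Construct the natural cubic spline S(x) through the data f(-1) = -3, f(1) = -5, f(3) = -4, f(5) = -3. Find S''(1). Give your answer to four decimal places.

1.2000

Put M_i = S'' at the i-th knot. Here h = (2, 2, 2) and Δ = (-1, 1/2, 1/2), so the interior equations h_(i-1)·M_(i-1) + 2(h_(i-1)+h_i)·M_i + h_i·M_(i+1) = 6(Δ_i − Δ_(i-1)) read
  2·M_0 + 8·M_1 + 2·M_2 = 6(Δ_1 - Δ_0) = 9
  2·M_1 + 8·M_2 + 2·M_3 = 6(Δ_2 - Δ_1) = 0
Natural end conditions: M_0 = M_3 = 0.
Hence M_0 = 0, M_1 = 6/5, M_2 = -3/10, M_3 = 0.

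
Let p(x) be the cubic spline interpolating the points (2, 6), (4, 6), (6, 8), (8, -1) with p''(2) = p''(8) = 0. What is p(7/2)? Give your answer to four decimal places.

Put M_i = p'' at the i-th knot. Here h = (2, 2, 2) and Δ = (0, 1, -9/2), so the interior equations h_(i-1)·M_(i-1) + 2(h_(i-1)+h_i)·M_i + h_i·M_(i+1) = 6(Δ_i − Δ_(i-1)) read
  2·M_0 + 8·M_1 + 2·M_2 = 6(Δ_1 - Δ_0) = 6
  2·M_1 + 8·M_2 + 2·M_3 = 6(Δ_2 - Δ_1) = -33
Natural end conditions: M_0 = M_3 = 0.
Solving: M_0 = 0, M_1 = 19/10, M_2 = -23/5, M_3 = 0.
On [2, 4], p(x) = 6 - 19/30·(x - 2) + 0·(x - 2)² + 19/120·(x - 2)³.
With (x - 2) = 3/2: p(7/2) = 1787/320.

5.5844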